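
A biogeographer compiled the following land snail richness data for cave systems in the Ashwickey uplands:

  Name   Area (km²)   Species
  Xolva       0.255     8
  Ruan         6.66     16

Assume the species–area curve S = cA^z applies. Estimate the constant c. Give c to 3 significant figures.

10.7

z = ln(S₂/S₁) / ln(A₂/A₁) = ln(16/8) / ln(6.66/0.255) = 0.6931 / 3.2626 = 0.2125
c = S₁ / A₁^z = 8 / 0.255^0.2125 = 8 / 0.748 = 10.69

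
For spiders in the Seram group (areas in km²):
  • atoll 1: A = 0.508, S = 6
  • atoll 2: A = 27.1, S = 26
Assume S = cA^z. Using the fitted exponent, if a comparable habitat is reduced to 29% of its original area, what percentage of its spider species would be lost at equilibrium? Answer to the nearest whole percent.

z = ln(26/6) / ln(27.1/0.508) = 1.4663 / 3.9768 = 0.3687
S_new/S_old = (A_new/A_old)^z = 0.29^0.3687 = exp(0.3687 × -1.2379) = 0.6335
Fraction lost = 1 − 0.6335 = 0.3665

37%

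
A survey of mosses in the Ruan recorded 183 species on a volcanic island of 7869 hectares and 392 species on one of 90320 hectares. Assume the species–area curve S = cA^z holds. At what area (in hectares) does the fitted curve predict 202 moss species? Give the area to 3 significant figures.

z = ln(392/183) / ln(90320/7869) = 0.7618 / 2.4404 = 0.3121
c = 183 / 7869^0.3121 = 183 / 16.45 = 11.13
A = (202/11.13)^(1/0.3121) ⇒ ln A = ln(18.16)/0.3121 = 9.2871
A = e^9.2871 ≈ 10798 hectares

10800 hectares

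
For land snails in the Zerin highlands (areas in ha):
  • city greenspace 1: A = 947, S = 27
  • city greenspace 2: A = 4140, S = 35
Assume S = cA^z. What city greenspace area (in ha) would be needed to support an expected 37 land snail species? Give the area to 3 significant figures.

z = ln(35/27) / ln(4140/947) = 0.2595 / 1.4752 = 0.1759
c = 27 / 947^0.1759 = 27 / 3.339 = 8.086
A = (37/8.086)^(1/0.1759) ⇒ ln A = ln(4.576)/0.1759 = 8.6443
A = e^8.6443 ≈ 5678 ha

5680 ha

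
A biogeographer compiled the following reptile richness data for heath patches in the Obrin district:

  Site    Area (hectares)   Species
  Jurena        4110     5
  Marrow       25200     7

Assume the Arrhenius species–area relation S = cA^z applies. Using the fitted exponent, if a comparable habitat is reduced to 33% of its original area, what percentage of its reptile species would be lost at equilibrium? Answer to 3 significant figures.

z = ln(7/5) / ln(25200/4110) = 0.3365 / 1.8134 = 0.1855
S_new/S_old = (A_new/A_old)^z = 0.33^0.1855 = exp(0.1855 × -1.1087) = 0.8141
Fraction lost = 1 − 0.8141 = 0.1859

18.6%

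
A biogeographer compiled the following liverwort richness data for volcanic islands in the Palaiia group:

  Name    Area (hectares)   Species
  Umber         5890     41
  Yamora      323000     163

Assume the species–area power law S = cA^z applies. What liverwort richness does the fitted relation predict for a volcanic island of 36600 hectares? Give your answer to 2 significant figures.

77

z = ln(163/41) / ln(323000/5890) = 1.3802 / 4.0044 = 0.3447
c = 41 / 5890^0.3447 = 41 / 19.93 = 2.058
S₃ = 2.058 × 36600^0.3447 = 2.058 × 37.4 ≈ 76.95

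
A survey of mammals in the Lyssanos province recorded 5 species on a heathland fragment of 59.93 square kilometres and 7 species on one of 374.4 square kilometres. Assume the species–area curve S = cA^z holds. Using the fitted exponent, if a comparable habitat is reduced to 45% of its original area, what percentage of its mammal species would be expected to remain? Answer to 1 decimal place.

z = ln(7/5) / ln(374.4/59.93) = 0.3365 / 1.8321 = 0.1836
S_new/S_old = (A_new/A_old)^z = 0.45^0.1836 = exp(0.1836 × -0.7985) = 0.8636

86.4%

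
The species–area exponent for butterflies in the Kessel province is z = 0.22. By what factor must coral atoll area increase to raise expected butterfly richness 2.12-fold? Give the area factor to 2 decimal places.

30.43

(A₂/A₁)^0.22 = 2.12, so A₂/A₁ = 2.12^(1/0.22) = 2.12^4.545
ln(A₂/A₁) = ln 2.12 / 0.22 = 0.7514 / 0.22 = 3.4155
A₂/A₁ = e^3.4155 ≈ 30.43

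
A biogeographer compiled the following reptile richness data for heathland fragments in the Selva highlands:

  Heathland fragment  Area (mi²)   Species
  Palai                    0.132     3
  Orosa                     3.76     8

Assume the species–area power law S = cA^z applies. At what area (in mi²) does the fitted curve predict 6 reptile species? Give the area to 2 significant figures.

1.4 mi²

z = ln(8/3) / ln(3.76/0.132) = 0.9808 / 3.3494 = 0.2928
c = 3 / 0.132^0.2928 = 3 / 0.5527 = 5.428
A = (6/5.428)^(1/0.2928) ⇒ ln A = ln(1.105)/0.2928 = 0.3420
A = e^0.3420 ≈ 1.408 mi²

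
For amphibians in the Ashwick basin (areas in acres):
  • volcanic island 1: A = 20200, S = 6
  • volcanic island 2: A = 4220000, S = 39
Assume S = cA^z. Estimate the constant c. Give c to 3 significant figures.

0.186

z = ln(S₂/S₁) / ln(A₂/A₁) = ln(39/6) / ln(4220000/20200) = 1.8718 / 5.3419 = 0.3504
c = S₁ / A₁^z = 6 / 20200^0.3504 = 6 / 32.25 = 0.186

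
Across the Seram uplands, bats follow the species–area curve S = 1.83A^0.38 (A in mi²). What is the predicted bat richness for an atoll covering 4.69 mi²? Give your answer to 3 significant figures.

S = 1.83 × 4.69^0.38
ln S = ln 1.83 + 0.38 × ln 4.69 = 0.6043 + 0.38 × 1.5454 = 1.1916
S = e^1.1916 ≈ 3.292

3.29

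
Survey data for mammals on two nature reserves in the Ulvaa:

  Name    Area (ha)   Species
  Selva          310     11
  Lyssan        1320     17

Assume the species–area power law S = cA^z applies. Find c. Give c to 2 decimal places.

1.96

z = ln(S₂/S₁) / ln(A₂/A₁) = ln(17/11) / ln(1320/310) = 0.4353 / 1.4488 = 0.3005
c = S₁ / A₁^z = 11 / 310^0.3005 = 11 / 5.605 = 1.963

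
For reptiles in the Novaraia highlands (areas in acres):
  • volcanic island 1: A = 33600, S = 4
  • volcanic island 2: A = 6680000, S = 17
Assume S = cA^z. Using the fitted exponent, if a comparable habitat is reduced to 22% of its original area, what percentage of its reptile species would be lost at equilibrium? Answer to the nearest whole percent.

34%

z = ln(17/4) / ln(6680000/33600) = 1.4469 / 5.2923 = 0.2734
S_new/S_old = (A_new/A_old)^z = 0.22^0.2734 = exp(0.2734 × -1.5141) = 0.661
Fraction lost = 1 − 0.661 = 0.339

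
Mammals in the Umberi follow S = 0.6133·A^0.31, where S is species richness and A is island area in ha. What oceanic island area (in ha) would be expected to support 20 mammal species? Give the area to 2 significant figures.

76000 ha

20 = 0.6133 × A^0.31  ⇒  A^0.31 = 20/0.6133 = 32.61
ln A = ln(32.61) / 0.31 = 3.4846 / 0.31 = 11.2408
A = e^11.2408 ≈ 76172 ha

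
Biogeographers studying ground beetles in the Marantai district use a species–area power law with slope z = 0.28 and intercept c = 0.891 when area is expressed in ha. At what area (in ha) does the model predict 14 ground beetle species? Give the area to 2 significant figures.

14 = 0.891 × A^0.28  ⇒  A^0.28 = 14/0.891 = 15.71
ln A = ln(15.71) / 0.28 = 2.7545 / 0.28 = 9.8374
A = e^9.8374 ≈ 18721 ha

19000 ha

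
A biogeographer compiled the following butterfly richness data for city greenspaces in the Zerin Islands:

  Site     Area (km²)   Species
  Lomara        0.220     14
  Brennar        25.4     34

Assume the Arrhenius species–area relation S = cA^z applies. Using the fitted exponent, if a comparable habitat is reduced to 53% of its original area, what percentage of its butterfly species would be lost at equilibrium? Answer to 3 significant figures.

z = ln(34/14) / ln(25.4/0.22) = 0.8873 / 4.7489 = 0.1868
S_new/S_old = (A_new/A_old)^z = 0.53^0.1868 = exp(0.1868 × -0.6349) = 0.8881
Fraction lost = 1 − 0.8881 = 0.1119

11.2%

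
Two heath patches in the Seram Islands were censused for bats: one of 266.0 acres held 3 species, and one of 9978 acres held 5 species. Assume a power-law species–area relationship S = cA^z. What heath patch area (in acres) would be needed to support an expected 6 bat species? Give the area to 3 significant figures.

36400 acres

z = ln(5/3) / ln(9978/266) = 0.5108 / 3.6246 = 0.1409
c = 3 / 266^0.1409 = 3 / 2.197 = 1.366
A = (6/1.366)^(1/0.1409) ⇒ ln A = ln(4.393)/0.1409 = 10.5018
A = e^10.5018 ≈ 36382 acres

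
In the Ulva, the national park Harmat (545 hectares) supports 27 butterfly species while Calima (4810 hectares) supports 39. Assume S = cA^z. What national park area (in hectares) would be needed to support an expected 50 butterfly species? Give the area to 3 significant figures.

20900 hectares

z = ln(39/27) / ln(4810/545) = 0.3677 / 2.1777 = 0.1689
c = 27 / 545^0.1689 = 27 / 2.898 = 9.317
A = (50/9.317)^(1/0.1689) ⇒ ln A = ln(5.366)/0.1689 = 9.9498
A = e^9.9498 ≈ 20949 hectares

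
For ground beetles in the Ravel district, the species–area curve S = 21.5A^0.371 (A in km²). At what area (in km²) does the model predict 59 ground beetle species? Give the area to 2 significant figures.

59 = 21.5 × A^0.371  ⇒  A^0.371 = 59/21.5 = 2.744
ln A = ln(2.744) / 0.371 = 1.0095 / 0.371 = 2.7210
A = e^2.7210 ≈ 15.2 km²

15 km²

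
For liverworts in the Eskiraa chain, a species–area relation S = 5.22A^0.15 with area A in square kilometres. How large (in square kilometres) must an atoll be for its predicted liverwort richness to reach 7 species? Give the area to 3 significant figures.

7 = 5.22 × A^0.15  ⇒  A^0.15 = 7/5.22 = 1.341
ln A = ln(1.341) / 0.15 = 0.2934 / 0.15 = 1.9561
A = e^1.9561 ≈ 7.072 square kilometres

7.07 square kilometres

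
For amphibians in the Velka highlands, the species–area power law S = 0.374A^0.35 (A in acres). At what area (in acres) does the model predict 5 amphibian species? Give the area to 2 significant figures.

1600 acres

5 = 0.374 × A^0.35  ⇒  A^0.35 = 5/0.374 = 13.37
ln A = ln(13.37) / 0.35 = 2.5929 / 0.35 = 7.4084
A = e^7.4084 ≈ 1650 acres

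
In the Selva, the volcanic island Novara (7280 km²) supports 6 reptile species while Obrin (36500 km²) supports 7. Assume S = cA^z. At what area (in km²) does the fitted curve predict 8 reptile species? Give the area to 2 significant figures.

z = ln(7/6) / ln(36500/7280) = 0.1542 / 1.6122 = 0.0956
c = 6 / 7280^0.0956 = 6 / 2.34 = 2.564
A = (8/2.564)^(1/0.0956) ⇒ ln A = ln(3.12)/0.0956 = 11.9016
A = e^11.9016 ≈ 147503 km²

150000 km²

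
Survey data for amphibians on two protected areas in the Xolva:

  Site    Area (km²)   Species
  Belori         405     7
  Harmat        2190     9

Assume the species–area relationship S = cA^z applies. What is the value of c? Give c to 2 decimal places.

2.86

z = ln(S₂/S₁) / ln(A₂/A₁) = ln(9/7) / ln(2190/405) = 0.2513 / 1.6878 = 0.1489
c = S₁ / A₁^z = 7 / 405^0.1489 = 7 / 2.445 = 2.863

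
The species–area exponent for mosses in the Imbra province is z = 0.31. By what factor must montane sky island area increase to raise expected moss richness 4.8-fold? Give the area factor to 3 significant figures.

158

(A₂/A₁)^0.31 = 4.8, so A₂/A₁ = 4.8^(1/0.31) = 4.8^3.226
ln(A₂/A₁) = ln 4.8 / 0.31 = 1.5686 / 0.31 = 5.0601
A₂/A₁ = e^5.0601 ≈ 157.6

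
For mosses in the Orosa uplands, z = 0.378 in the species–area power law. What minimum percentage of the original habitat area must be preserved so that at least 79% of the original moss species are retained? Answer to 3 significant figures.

53.6%

Need (A_new/A_old)^0.378 = 0.79, so A_new/A_old = 0.79^(1/0.378) = 0.79^2.646
ln(A_new/A_old) = ln 0.79 / 0.378 = -0.2357 / 0.378 = -0.6236
A_new/A_old = e^-0.6236 ≈ 0.536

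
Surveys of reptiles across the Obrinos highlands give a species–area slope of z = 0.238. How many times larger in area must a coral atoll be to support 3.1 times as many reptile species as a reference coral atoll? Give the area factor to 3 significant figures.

116

(A₂/A₁)^0.238 = 3.1, so A₂/A₁ = 3.1^(1/0.238) = 3.1^4.202
ln(A₂/A₁) = ln 3.1 / 0.238 = 1.1314 / 0.238 = 4.7538
A₂/A₁ = e^4.7538 ≈ 116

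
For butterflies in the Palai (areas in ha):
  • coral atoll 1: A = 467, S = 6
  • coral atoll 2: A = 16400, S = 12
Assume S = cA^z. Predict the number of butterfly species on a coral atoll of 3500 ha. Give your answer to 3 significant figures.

8.88

z = ln(12/6) / ln(16400/467) = 0.6931 / 3.5587 = 0.1948
c = 6 / 467^0.1948 = 6 / 3.311 = 1.812
S₃ = 1.812 × 3500^0.1948 = 1.812 × 4.901 ≈ 8.882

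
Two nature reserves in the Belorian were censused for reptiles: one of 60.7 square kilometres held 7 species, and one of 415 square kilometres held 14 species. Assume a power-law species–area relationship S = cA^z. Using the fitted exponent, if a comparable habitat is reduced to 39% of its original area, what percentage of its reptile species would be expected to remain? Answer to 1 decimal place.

71.2%

z = ln(14/7) / ln(415/60.7) = 0.6931 / 1.9223 = 0.3606
S_new/S_old = (A_new/A_old)^z = 0.39^0.3606 = exp(0.3606 × -0.9416) = 0.7121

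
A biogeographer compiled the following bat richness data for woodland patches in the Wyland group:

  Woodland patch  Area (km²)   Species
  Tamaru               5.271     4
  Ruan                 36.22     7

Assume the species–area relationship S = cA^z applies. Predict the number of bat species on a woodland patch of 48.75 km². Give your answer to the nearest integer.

8

z = ln(7/4) / ln(36.22/5.271) = 0.5596 / 1.9274 = 0.2903
c = 4 / 5.271^0.2903 = 4 / 1.62 = 2.469
S₃ = 2.469 × 48.75^0.2903 = 2.469 × 3.091 ≈ 7.631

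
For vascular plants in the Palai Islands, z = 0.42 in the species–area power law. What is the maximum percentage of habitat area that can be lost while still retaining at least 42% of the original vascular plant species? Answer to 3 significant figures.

Need (A_new/A_old)^0.42 = 0.42, so A_new/A_old = 0.42^(1/0.42) = 0.42^2.381
ln(A_new/A_old) = ln 0.42 / 0.42 = -0.8675 / 0.42 = -2.0655
A_new/A_old = e^-2.0655 ≈ 0.1268
Fraction that can be lost = 1 − 0.1268 = 0.8732

87.3%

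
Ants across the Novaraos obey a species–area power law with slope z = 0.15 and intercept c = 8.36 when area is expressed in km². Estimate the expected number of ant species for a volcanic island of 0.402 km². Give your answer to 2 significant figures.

7.3

S = 8.36 × 0.402^0.15
ln S = ln 8.36 + 0.15 × ln 0.402 = 2.1235 + 0.15 × -0.9113 = 1.9868
S = e^1.9868 ≈ 7.292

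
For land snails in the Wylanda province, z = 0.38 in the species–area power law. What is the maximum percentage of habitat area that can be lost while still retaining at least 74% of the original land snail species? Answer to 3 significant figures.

54.7%

Need (A_new/A_old)^0.38 = 0.74, so A_new/A_old = 0.74^(1/0.38) = 0.74^2.632
ln(A_new/A_old) = ln 0.74 / 0.38 = -0.3011 / 0.38 = -0.7924
A_new/A_old = e^-0.7924 ≈ 0.4528
Fraction that can be lost = 1 − 0.4528 = 0.5472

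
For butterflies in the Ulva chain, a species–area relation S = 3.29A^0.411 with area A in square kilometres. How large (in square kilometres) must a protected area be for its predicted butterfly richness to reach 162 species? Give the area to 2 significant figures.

13000 square kilometres

162 = 3.29 × A^0.411  ⇒  A^0.411 = 162/3.29 = 49.24
ln A = ln(49.24) / 0.411 = 3.8967 / 0.411 = 9.4810
A = e^9.4810 ≈ 13109 square kilometres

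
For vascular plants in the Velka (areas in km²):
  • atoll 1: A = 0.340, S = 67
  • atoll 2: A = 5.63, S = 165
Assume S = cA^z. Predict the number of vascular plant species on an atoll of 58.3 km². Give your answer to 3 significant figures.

z = ln(165/67) / ln(5.63/0.34) = 0.9013 / 2.8069 = 0.3211
c = 67 / 0.34^0.3211 = 67 / 0.7072 = 94.73
S₃ = 94.73 × 58.3^0.3211 = 94.73 × 3.689 ≈ 349.5

349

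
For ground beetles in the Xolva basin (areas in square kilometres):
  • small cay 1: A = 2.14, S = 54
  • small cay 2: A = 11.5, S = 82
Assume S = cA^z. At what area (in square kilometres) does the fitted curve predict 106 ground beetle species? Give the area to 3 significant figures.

z = ln(82/54) / ln(11.5/2.14) = 0.4177 / 1.6815 = 0.2484
c = 54 / 2.14^0.2484 = 54 / 1.208 = 44.7
A = (106/44.7)^(1/0.2484) ⇒ ln A = ln(2.371)/0.2484 = 3.4757
A = e^3.4757 ≈ 32.32 square kilometres

32.3 square kilometres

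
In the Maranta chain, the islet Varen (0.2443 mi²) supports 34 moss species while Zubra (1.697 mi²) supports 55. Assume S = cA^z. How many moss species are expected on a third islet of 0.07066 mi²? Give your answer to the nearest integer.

25

z = ln(55/34) / ln(1.697/0.2443) = 0.4810 / 1.9382 = 0.2482
c = 34 / 0.2443^0.2482 = 34 / 0.7049 = 48.24
S₃ = 48.24 × 0.07066^0.2482 = 48.24 × 0.5181 ≈ 24.99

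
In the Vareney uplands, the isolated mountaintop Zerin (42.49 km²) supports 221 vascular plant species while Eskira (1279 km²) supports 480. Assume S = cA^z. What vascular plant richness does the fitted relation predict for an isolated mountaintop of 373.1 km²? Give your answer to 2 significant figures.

360

z = ln(480/221) / ln(1279/42.49) = 0.7756 / 3.4046 = 0.2278
c = 221 / 42.49^0.2278 = 221 / 2.349 = 94.07
S₃ = 94.07 × 373.1^0.2278 = 94.07 × 3.854 ≈ 362.5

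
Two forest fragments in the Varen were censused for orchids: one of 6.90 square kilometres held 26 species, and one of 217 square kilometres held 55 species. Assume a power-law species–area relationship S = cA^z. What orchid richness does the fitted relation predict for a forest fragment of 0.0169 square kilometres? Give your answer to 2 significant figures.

z = ln(55/26) / ln(217/6.9) = 0.7492 / 3.4484 = 0.2173
c = 26 / 6.9^0.2173 = 26 / 1.521 = 17.09
S₃ = 17.09 × 0.0169^0.2173 = 17.09 × 0.4121 ≈ 7.042

7.0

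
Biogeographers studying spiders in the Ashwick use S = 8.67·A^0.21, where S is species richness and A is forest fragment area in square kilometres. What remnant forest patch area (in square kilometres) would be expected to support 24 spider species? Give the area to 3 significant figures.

24 = 8.67 × A^0.21  ⇒  A^0.21 = 24/8.67 = 2.768
ln A = ln(2.768) / 0.21 = 1.0182 / 0.21 = 4.8485
A = e^4.8485 ≈ 127.5 square kilometres

128 square kilometres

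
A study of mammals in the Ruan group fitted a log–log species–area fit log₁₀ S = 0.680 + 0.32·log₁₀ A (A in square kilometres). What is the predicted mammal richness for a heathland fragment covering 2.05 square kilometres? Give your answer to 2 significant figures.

S = 4.786 × 2.05^0.32
ln S = ln 4.786 + 0.32 × ln 2.05 = 1.5658 + 0.32 × 0.7178 = 1.7955
S = e^1.7955 ≈ 6.022

6.0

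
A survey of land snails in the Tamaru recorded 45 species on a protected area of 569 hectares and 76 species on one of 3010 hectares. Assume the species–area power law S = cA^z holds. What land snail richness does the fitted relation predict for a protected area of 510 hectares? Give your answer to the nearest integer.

z = ln(76/45) / ln(3010/569) = 0.5241 / 1.6658 = 0.3146
c = 45 / 569^0.3146 = 45 / 7.358 = 6.116
S₃ = 6.116 × 510^0.3146 = 6.116 × 7.109 ≈ 43.48

43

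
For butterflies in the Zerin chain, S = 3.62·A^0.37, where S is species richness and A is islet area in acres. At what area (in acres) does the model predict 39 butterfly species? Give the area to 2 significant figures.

620 acres

39 = 3.62 × A^0.37  ⇒  A^0.37 = 39/3.62 = 10.77
ln A = ln(10.77) / 0.37 = 2.3771 / 0.37 = 6.4246
A = e^6.4246 ≈ 616.8 acres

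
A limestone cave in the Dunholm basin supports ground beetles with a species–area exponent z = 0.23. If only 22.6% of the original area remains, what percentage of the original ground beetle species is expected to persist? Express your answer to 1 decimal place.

S_new/S_old = (A_new/A_old)^z = 0.226^0.23
= exp(0.23 × ln 0.226) = exp(0.23 × -1.4872) = exp(-0.3421) ≈ 0.7103

71.0%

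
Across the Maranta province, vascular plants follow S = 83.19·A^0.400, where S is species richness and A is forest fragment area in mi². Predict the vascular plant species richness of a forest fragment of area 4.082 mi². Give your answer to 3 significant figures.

146

S = 83.19 × 4.082^0.4
ln S = ln 83.19 + 0.4 × ln 4.082 = 4.4211 + 0.4 × 1.4066 = 4.9838
S = e^4.9838 ≈ 146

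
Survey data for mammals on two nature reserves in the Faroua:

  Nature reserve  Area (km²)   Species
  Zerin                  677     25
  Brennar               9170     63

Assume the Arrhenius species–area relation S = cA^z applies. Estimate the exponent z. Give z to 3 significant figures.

Taking logs: ln S = ln c + z ln A, so z = (ln S₂ − ln S₁)/(ln A₂ − ln A₁).
z = ln(63/25) / ln(9170/677) = ln(2.52) / ln(13.55) = 0.9243 / 2.6060 = 0.3547

0.355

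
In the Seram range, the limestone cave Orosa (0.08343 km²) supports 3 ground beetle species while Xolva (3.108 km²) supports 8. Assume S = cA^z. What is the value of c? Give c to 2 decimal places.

z = ln(S₂/S₁) / ln(A₂/A₁) = ln(8/3) / ln(3.108/0.08343) = 0.9808 / 3.6177 = 0.2711
c = S₁ / A₁^z = 3 / 0.08343^0.2711 = 3 / 0.51 = 5.883

5.88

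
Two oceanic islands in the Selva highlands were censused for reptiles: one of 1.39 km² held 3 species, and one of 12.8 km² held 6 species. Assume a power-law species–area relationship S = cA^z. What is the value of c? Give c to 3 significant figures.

z = ln(S₂/S₁) / ln(A₂/A₁) = ln(6/3) / ln(12.8/1.39) = 0.6931 / 2.2201 = 0.3122
c = S₁ / A₁^z = 3 / 1.39^0.3122 = 3 / 1.108 = 2.707

2.71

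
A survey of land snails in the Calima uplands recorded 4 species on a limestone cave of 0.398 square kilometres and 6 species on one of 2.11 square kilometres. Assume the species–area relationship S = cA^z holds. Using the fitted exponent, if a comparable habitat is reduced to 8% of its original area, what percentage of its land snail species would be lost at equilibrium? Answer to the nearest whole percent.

z = ln(6/4) / ln(2.11/0.398) = 0.4055 / 1.6680 = 0.2431
S_new/S_old = (A_new/A_old)^z = 0.08^0.2431 = exp(0.2431 × -2.5257) = 0.5412
Fraction lost = 1 − 0.5412 = 0.4588

46%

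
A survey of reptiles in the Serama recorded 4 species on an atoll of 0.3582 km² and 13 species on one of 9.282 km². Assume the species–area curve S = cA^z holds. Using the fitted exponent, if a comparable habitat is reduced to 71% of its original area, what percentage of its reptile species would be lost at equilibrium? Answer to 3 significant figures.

z = ln(13/4) / ln(9.282/0.3582) = 1.1787 / 3.2547 = 0.3621
S_new/S_old = (A_new/A_old)^z = 0.71^0.3621 = exp(0.3621 × -0.3425) = 0.8834
Fraction lost = 1 − 0.8834 = 0.1166

11.7%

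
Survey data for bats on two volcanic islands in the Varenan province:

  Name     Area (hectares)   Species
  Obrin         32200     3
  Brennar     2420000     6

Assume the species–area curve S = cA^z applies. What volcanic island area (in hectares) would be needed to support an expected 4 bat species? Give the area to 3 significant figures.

193000 hectares

z = ln(6/3) / ln(2420000/32200) = 0.6931 / 4.3196 = 0.1605
c = 3 / 32200^0.1605 = 3 / 5.289 = 0.5672
A = (4/0.5672)^(1/0.1605) ⇒ ln A = ln(7.052)/0.1605 = 12.1725
A = e^12.1725 ≈ 193397 hectares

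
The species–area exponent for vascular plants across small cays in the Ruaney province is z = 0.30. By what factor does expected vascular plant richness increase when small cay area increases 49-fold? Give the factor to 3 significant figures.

S₂/S₁ = (A₂/A₁)^z = 49^0.3
ln(S₂/S₁) = 0.3 × ln 49 = 0.3 × 3.8918 = 1.1675
S₂/S₁ = e^1.1675 ≈ 3.214

3.21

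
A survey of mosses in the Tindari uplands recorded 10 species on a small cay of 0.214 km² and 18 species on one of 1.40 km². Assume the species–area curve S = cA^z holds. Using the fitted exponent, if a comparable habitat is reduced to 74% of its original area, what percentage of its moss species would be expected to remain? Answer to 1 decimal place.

91.0%

z = ln(18/10) / ln(1.4/0.214) = 0.5878 / 1.8783 = 0.3129
S_new/S_old = (A_new/A_old)^z = 0.74^0.3129 = exp(0.3129 × -0.3011) = 0.9101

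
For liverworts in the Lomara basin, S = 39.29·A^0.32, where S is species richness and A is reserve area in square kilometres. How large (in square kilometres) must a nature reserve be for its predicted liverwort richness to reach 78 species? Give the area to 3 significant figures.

78 = 39.29 × A^0.32  ⇒  A^0.32 = 78/39.29 = 1.985
ln A = ln(1.985) / 0.32 = 0.6857 / 0.32 = 2.1429
A = e^2.1429 ≈ 8.524 square kilometres

8.52 square kilometres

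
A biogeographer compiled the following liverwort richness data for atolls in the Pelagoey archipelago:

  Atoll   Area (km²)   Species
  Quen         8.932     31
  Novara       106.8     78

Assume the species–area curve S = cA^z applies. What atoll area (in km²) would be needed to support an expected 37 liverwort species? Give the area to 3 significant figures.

z = ln(78/31) / ln(106.8/8.932) = 0.9227 / 2.4813 = 0.3719
c = 31 / 8.932^0.3719 = 31 / 2.257 = 13.73
A = (37/13.73)^(1/0.3719) ⇒ ln A = ln(2.694)/0.3719 = 2.6654
A = e^2.6654 ≈ 14.37 km²

14.4 km²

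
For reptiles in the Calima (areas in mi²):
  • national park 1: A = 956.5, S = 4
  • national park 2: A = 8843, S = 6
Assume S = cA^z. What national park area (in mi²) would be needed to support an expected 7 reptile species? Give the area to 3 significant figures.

z = ln(6/4) / ln(8843/956.5) = 0.4055 / 2.2241 = 0.1823
c = 4 / 956.5^0.1823 = 4 / 3.495 = 1.145
A = (7/1.145)^(1/0.1823) ⇒ ln A = ln(6.116)/0.1823 = 9.9329
A = e^9.9329 ≈ 20598 mi²

20600 mi²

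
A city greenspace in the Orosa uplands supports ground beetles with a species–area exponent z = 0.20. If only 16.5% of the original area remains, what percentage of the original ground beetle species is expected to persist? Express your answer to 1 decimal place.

S_new/S_old = (A_new/A_old)^z = 0.165^0.2
= exp(0.2 × ln 0.165) = exp(0.2 × -1.8018) = exp(-0.3604) ≈ 0.6974

69.7%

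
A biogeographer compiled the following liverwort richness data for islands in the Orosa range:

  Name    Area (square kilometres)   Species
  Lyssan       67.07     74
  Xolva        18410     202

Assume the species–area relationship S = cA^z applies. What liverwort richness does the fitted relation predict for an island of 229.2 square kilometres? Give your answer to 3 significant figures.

92.2

z = ln(202/74) / ln(18410/67.07) = 1.0042 / 5.6149 = 0.1788
c = 74 / 67.07^0.1788 = 74 / 2.122 = 34.88
S₃ = 34.88 × 229.2^0.1788 = 34.88 × 2.643 ≈ 92.19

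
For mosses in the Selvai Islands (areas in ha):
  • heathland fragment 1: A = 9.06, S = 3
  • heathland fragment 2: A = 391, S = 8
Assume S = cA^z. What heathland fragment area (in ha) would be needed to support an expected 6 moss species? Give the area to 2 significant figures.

130 ha

z = ln(8/3) / ln(391/9.06) = 0.9808 / 3.7648 = 0.2605
c = 3 / 9.06^0.2605 = 3 / 1.776 = 1.69
A = (6/1.69)^(1/0.2605) ⇒ ln A = ln(3.551)/0.2605 = 4.8645
A = e^4.8645 ≈ 129.6 ha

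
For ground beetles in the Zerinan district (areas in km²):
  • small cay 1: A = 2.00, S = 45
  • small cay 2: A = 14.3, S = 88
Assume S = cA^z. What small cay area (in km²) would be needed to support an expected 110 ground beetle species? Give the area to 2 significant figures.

28 km²

z = ln(88/45) / ln(14.3/2) = 0.6707 / 1.9671 = 0.3409
c = 45 / 2^0.3409 = 45 / 1.267 = 35.53
A = (110/35.53)^(1/0.3409) ⇒ ln A = ln(3.096)/0.3409 = 3.3147
A = e^3.3147 ≈ 27.52 km²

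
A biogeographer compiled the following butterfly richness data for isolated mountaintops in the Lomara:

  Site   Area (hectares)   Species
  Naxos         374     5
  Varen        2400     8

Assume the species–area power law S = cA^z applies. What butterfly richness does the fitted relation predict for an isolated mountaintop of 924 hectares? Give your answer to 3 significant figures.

6.28

z = ln(8/5) / ln(2400/374) = 0.4700 / 1.8590 = 0.2528
c = 5 / 374^0.2528 = 5 / 4.472 = 1.118
S₃ = 1.118 × 924^0.2528 = 1.118 × 5.621 ≈ 6.285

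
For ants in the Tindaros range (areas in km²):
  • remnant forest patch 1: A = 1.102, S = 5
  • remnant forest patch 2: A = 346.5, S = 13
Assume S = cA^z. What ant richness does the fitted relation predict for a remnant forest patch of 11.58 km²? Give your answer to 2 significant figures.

z = ln(13/5) / ln(346.5/1.102) = 0.9555 / 5.7508 = 0.1662
c = 5 / 1.102^0.1662 = 5 / 1.016 = 4.92
S₃ = 4.92 × 11.58^0.1662 = 4.92 × 1.502 ≈ 7.391

7.4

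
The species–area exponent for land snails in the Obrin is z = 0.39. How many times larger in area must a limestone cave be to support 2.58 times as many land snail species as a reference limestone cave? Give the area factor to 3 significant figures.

11.4

(A₂/A₁)^0.39 = 2.58, so A₂/A₁ = 2.58^(1/0.39) = 2.58^2.564
ln(A₂/A₁) = ln 2.58 / 0.39 = 0.9478 / 0.39 = 2.4302
A₂/A₁ = e^2.4302 ≈ 11.36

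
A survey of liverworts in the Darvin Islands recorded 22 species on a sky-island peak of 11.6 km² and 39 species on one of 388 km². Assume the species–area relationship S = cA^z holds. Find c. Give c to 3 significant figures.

z = ln(S₂/S₁) / ln(A₂/A₁) = ln(39/22) / ln(388/11.6) = 0.5725 / 3.5100 = 0.1631
c = S₁ / A₁^z = 22 / 11.6^0.1631 = 22 / 1.492 = 14.75

14.8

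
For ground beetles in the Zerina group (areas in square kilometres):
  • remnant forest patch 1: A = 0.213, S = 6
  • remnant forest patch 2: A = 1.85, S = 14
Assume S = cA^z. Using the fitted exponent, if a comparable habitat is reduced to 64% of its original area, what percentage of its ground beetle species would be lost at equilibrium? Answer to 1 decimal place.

16.0%

z = ln(14/6) / ln(1.85/0.213) = 0.8473 / 2.1616 = 0.3920
S_new/S_old = (A_new/A_old)^z = 0.64^0.3920 = exp(0.3920 × -0.4463) = 0.8395
Fraction lost = 1 − 0.8395 = 0.1605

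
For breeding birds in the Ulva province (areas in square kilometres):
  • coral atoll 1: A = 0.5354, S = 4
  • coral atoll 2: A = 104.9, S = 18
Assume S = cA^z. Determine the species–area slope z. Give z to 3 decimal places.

0.285

Taking logs: ln S = ln c + z ln A, so z = (ln S₂ − ln S₁)/(ln A₂ − ln A₁).
z = ln(18/4) / ln(104.9/0.5354) = ln(4.5) / ln(195.9) = 1.5041 / 5.2777 = 0.2850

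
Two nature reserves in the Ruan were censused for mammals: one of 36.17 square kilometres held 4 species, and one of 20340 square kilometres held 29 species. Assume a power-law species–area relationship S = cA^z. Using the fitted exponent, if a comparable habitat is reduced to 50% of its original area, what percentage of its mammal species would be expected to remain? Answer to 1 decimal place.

80.5%

z = ln(29/4) / ln(20340/36.17) = 1.9810 / 6.3321 = 0.3128
S_new/S_old = (A_new/A_old)^z = 0.5^0.3128 = exp(0.3128 × -0.6931) = 0.805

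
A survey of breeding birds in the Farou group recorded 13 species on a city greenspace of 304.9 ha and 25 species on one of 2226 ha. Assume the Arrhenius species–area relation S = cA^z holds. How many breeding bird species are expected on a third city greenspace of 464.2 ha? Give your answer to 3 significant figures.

z = ln(25/13) / ln(2226/304.9) = 0.6539 / 1.9880 = 0.3289
c = 13 / 304.9^0.3289 = 13 / 6.564 = 1.981
S₃ = 1.981 × 464.2^0.3289 = 1.981 × 7.537 ≈ 14.93

14.9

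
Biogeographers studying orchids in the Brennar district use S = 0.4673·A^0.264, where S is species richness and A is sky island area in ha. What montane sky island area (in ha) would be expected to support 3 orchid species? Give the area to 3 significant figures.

1150 ha

3 = 0.4673 × A^0.264  ⇒  A^0.264 = 3/0.4673 = 6.42
ln A = ln(6.42) / 0.264 = 1.8594 / 0.264 = 7.0432
A = e^7.0432 ≈ 1145 ha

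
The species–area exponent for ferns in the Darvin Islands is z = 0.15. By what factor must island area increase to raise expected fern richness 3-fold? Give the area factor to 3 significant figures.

(A₂/A₁)^0.15 = 3, so A₂/A₁ = 3^(1/0.15) = 3^6.667
ln(A₂/A₁) = ln 3 / 0.15 = 1.0986 / 0.15 = 7.3241
A₂/A₁ = e^7.3241 ≈ 1516

1520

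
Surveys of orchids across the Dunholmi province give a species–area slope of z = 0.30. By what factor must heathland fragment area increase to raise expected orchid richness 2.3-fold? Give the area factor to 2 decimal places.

16.06

(A₂/A₁)^0.3 = 2.3, so A₂/A₁ = 2.3^(1/0.3) = 2.3^3.333
ln(A₂/A₁) = ln 2.3 / 0.3 = 0.8329 / 0.3 = 2.7764
A₂/A₁ = e^2.7764 ≈ 16.06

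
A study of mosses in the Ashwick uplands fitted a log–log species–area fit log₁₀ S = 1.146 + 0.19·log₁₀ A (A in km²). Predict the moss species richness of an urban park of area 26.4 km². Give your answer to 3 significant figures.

S = 14 × 26.4^0.19 = 14 × 1.863 ≈ 26.07

26.1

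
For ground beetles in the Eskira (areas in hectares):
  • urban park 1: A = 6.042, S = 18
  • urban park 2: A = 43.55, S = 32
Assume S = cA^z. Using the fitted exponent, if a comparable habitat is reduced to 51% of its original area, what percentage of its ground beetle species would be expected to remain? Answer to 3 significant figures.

z = ln(32/18) / ln(43.55/6.042) = 0.5754 / 1.9752 = 0.2913
S_new/S_old = (A_new/A_old)^z = 0.51^0.2913 = exp(0.2913 × -0.6733) = 0.8219

82.2%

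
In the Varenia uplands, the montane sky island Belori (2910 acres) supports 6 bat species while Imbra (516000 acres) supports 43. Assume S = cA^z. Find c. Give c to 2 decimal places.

0.29

z = ln(S₂/S₁) / ln(A₂/A₁) = ln(43/6) / ln(516000/2910) = 1.9694 / 5.1780 = 0.3804
c = S₁ / A₁^z = 6 / 2910^0.3804 = 6 / 20.77 = 0.2888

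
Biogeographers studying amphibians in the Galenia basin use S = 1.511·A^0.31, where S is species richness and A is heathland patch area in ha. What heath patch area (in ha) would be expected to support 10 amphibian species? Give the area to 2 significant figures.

440 ha

10 = 1.511 × A^0.31  ⇒  A^0.31 = 10/1.511 = 6.618
ln A = ln(6.618) / 0.31 = 1.8898 / 0.31 = 6.0962
A = e^6.0962 ≈ 444.2 ha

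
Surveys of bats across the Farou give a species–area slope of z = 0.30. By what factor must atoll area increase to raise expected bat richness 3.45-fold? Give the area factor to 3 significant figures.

62.0

(A₂/A₁)^0.3 = 3.45, so A₂/A₁ = 3.45^(1/0.3) = 3.45^3.333
ln(A₂/A₁) = ln 3.45 / 0.3 = 1.2384 / 0.3 = 4.1279
A₂/A₁ = e^4.1279 ≈ 62.05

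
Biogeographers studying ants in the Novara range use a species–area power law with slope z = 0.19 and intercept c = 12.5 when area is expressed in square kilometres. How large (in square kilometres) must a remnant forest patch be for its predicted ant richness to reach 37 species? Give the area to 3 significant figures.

302 square kilometres

37 = 12.5 × A^0.19  ⇒  A^0.19 = 37/12.5 = 2.96
ln A = ln(2.96) / 0.19 = 1.0852 / 0.19 = 5.7115
A = e^5.7115 ≈ 302.3 square kilometres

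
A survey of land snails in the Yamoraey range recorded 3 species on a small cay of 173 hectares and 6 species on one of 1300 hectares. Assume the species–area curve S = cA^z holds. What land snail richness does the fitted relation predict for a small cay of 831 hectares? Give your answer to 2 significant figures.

z = ln(6/3) / ln(1300/173) = 0.6931 / 2.0168 = 0.3437
c = 3 / 173^0.3437 = 3 / 5.877 = 0.5104
S₃ = 0.5104 × 831^0.3437 = 0.5104 × 10.08 ≈ 5.145

5.1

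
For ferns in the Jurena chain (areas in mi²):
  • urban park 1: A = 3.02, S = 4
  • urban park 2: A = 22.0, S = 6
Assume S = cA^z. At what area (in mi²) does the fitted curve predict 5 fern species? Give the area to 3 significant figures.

z = ln(6/4) / ln(22/3.02) = 0.4055 / 1.9858 = 0.2042
c = 4 / 3.02^0.2042 = 4 / 1.253 = 3.192
A = (5/3.192)^(1/0.2042) ⇒ ln A = ln(1.566)/0.2042 = 2.1981
A = e^2.1981 ≈ 9.008 mi²

9.01 mi²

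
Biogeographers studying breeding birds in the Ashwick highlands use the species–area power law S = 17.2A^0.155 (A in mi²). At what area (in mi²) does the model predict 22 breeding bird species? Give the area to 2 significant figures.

4.9 mi²

22 = 17.2 × A^0.155  ⇒  A^0.155 = 22/17.2 = 1.279
ln A = ln(1.279) / 0.155 = 0.2461 / 0.155 = 1.5880
A = e^1.5880 ≈ 4.894 mi²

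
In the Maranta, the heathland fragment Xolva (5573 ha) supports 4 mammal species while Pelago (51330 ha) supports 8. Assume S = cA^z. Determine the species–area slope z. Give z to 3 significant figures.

Taking logs: ln S = ln c + z ln A, so z = (ln S₂ − ln S₁)/(ln A₂ − ln A₁).
z = ln(8/4) / ln(51330/5573) = ln(2) / ln(9.21) = 0.6931 / 2.2203 = 0.3122

0.312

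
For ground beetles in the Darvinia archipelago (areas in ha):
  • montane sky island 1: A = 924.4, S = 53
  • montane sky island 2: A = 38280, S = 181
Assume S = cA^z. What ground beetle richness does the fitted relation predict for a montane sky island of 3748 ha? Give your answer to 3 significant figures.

z = ln(181/53) / ln(38280/924.4) = 1.2282 / 3.7235 = 0.3298
c = 53 / 924.4^0.3298 = 53 / 9.512 = 5.572
S₃ = 5.572 × 3748^0.3298 = 5.572 × 15.09 ≈ 84.1

84.1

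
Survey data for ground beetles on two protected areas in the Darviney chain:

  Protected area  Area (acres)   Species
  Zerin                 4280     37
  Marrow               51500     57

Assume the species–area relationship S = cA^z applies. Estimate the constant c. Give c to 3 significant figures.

8.66

z = ln(S₂/S₁) / ln(A₂/A₁) = ln(57/37) / ln(51500/4280) = 0.4321 / 2.4876 = 0.1737
c = S₁ / A₁^z = 37 / 4280^0.1737 = 37 / 4.274 = 8.657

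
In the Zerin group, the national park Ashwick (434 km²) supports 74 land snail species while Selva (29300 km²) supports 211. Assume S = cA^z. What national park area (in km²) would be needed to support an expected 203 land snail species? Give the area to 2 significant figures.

25000 km²

z = ln(211/74) / ln(29300/434) = 1.0478 / 4.2123 = 0.2487
c = 74 / 434^0.2487 = 74 / 4.53 = 16.34
A = (203/16.34)^(1/0.2487) ⇒ ln A = ln(12.43)/0.2487 = 10.1300
A = e^10.1300 ≈ 25083 km²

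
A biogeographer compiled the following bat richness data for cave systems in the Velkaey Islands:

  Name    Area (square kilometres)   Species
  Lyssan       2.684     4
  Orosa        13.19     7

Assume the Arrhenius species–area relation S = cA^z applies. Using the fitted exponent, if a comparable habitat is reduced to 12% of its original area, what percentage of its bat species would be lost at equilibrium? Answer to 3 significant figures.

z = ln(7/4) / ln(13.19/2.684) = 0.5596 / 1.5922 = 0.3515
S_new/S_old = (A_new/A_old)^z = 0.12^0.3515 = exp(0.3515 × -2.1203) = 0.4746
Fraction lost = 1 − 0.4746 = 0.5254

52.5%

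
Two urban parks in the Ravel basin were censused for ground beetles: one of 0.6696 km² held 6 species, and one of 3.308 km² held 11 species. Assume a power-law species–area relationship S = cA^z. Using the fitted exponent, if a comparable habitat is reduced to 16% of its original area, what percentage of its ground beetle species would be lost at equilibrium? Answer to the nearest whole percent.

z = ln(11/6) / ln(3.308/0.6696) = 0.6061 / 1.5974 = 0.3794
S_new/S_old = (A_new/A_old)^z = 0.16^0.3794 = exp(0.3794 × -1.8326) = 0.4989
Fraction lost = 1 − 0.4989 = 0.5011

50%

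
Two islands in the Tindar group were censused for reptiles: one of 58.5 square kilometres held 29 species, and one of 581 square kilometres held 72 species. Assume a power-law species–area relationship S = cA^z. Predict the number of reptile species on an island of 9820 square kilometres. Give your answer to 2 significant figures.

220

z = ln(72/29) / ln(581/58.5) = 0.9094 / 2.2957 = 0.3961
c = 29 / 58.5^0.3961 = 29 / 5.012 = 5.786
S₃ = 5.786 × 9820^0.3961 = 5.786 × 38.14 ≈ 220.7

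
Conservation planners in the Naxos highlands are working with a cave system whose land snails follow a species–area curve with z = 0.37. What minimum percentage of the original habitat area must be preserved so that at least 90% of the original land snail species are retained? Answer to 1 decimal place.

Need (A_new/A_old)^0.37 = 0.9, so A_new/A_old = 0.9^(1/0.37) = 0.9^2.703
ln(A_new/A_old) = ln 0.9 / 0.37 = -0.1054 / 0.37 = -0.2848
A_new/A_old = e^-0.2848 ≈ 0.7522

75.2%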